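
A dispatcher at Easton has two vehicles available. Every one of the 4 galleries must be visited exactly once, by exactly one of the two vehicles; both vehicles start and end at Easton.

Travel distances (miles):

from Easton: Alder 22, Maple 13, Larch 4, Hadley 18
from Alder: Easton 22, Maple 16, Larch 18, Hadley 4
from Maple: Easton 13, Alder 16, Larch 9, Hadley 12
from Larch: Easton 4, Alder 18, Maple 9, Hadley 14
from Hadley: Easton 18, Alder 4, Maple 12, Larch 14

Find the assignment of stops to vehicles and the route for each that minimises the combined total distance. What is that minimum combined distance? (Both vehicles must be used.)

59 miles — the smallest possible combined total.

Try each way of splitting the stops between the two vehicles (each non-empty) and, for each split, find the best tour for each vehicle:
  {Alder} + {Maple, Larch, Hadley}: 44 + 43 = 87
  {Maple} + {Alder, Larch, Hadley}: 26 + 44 = 70
  {Alder, Maple} + {Larch, Hadley}: 51 + 36 = 87
  {Larch} + {Alder, Maple, Hadley}: 8 + 51 = 59
  {Alder, Larch} + {Maple, Hadley}: 44 + 43 = 87
  {Maple, Larch} + {Alder, Hadley}: 26 + 44 = 70
  … (7 splits in total)
Best: vehicle 1 Easton → Larch → Easton = 8; vehicle 2 Easton → Alder → Hadley → Maple → Easton = 51; combined 59.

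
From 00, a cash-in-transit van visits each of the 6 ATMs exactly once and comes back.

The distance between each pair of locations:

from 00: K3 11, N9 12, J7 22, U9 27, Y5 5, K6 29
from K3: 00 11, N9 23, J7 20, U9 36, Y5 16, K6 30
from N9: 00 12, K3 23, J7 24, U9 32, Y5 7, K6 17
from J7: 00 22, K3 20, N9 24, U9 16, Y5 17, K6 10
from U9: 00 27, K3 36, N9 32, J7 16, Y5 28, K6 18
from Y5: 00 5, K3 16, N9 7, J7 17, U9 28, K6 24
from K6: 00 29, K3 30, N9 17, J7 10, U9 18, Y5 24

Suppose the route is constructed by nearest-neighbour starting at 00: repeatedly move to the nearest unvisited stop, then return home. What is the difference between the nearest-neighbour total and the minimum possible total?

Excess over optimum: 8.

00: Y5=5, K3=11, N9=12, J7=22, U9=27, K6=29 ⇒ Y5
Y5: N9=7, K3=16, J7=17, K6=24, U9=28 ⇒ N9
N9: K6=17, K3=23, J7=24, U9=32 ⇒ K6
K6: J7=10, U9=18, K3=30 ⇒ J7
J7: U9=16, K3=20 ⇒ U9
U9: K3=36 ⇒ K3
NN route 00 → Y5 → N9 → K6 → J7 → U9 → K3 → 00 costs 102.
Optimal: 00 → K3 → J7 → U9 → K6 → N9 → Y5 → 00 costs 94 (by enumerating all 360 distinct tours).
Excess = 102 − 94 = 8.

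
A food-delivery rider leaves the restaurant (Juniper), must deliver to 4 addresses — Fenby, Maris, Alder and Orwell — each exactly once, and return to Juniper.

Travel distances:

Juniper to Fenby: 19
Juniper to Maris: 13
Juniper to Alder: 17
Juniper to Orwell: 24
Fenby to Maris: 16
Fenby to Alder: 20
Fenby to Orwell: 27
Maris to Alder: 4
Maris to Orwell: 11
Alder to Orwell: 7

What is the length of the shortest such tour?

70 — the shortest possible round trip.

There are 12 distinct closed tours to check (reversals are equivalent).
Juniper - Fenby - Maris - Alder - Orwell - Juniper: 19+16+4+7+24 = 70
Juniper - Fenby - Maris - Orwell - Alder - Juniper: 19+16+11+7+17 = 70
Juniper - Fenby - Alder - Maris - Orwell - Juniper: 19+20+4+11+24 = 78
Juniper - Fenby - Alder - Orwell - Maris - Juniper: 19+20+7+11+13 = 70
Juniper - Fenby - Orwell - Maris - Alder - Juniper: 19+27+11+4+17 = 78
Juniper - Fenby - Orwell - Alder - Maris - Juniper: 19+27+7+4+13 = 70
Juniper - Maris - Fenby - Alder - Orwell - Juniper: 13+16+20+7+24 = 80
Juniper - Maris - Fenby - Orwell - Alder - Juniper: 13+16+27+7+17 = 80
Juniper - Maris - Alder - Fenby - Orwell - Juniper: 13+4+20+27+24 = 88
Juniper - Maris - Orwell - Fenby - Alder - Juniper: 13+11+27+20+17 = 88
Juniper - Alder - Fenby - Maris - Orwell - Juniper: 17+20+16+11+24 = 88
Juniper - Alder - Maris - Fenby - Orwell - Juniper: 17+4+16+27+24 = 88
The minimum is 70.
One optimal route: Juniper → Fenby → Maris → Alder → Orwell → Juniper (or its reverse).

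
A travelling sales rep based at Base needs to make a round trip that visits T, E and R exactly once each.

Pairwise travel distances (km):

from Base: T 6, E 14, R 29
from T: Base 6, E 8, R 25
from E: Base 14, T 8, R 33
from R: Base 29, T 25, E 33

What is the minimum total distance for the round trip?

76 km — the shortest possible round trip.

There are 3 distinct closed tours to check (reversals are equivalent).
Base→T→E→R→Base: 6+8+33+29 = 76
Base→T→R→E→Base: 6+25+33+14 = 78
Base→E→T→R→Base: 14+8+25+29 = 76
The minimum is 76.
One optimal route: Base → T → E → R → Base (or its reverse).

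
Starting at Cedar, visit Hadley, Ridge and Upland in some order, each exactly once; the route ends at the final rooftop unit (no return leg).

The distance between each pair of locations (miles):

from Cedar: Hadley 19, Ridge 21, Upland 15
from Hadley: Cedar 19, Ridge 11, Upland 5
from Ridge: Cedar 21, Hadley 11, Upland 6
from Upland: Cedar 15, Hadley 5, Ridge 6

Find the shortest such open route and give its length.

There are 3! = 6 possible orderings.
Cedar→Hadley→Ridge→Upland: 19+11+6 = 36
Cedar→Hadley→Upland→Ridge: 19+5+6 = 30
Cedar→Ridge→Hadley→Upland: 21+11+5 = 37
Cedar→Ridge→Upland→Hadley: 21+6+5 = 32
Cedar→Upland→Hadley→Ridge: 15+5+11 = 31
Cedar→Upland→Ridge→Hadley: 15+6+11 = 32
The minimum is 30.
One shortest path: Cedar → Hadley → Upland → Ridge.

Shortest open route: 30 miles.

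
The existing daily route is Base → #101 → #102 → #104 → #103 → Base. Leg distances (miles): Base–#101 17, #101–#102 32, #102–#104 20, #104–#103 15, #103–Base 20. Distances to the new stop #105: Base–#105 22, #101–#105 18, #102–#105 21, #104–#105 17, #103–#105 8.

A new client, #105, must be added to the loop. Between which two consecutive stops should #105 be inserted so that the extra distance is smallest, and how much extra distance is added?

Insertion cost between consecutive stops i–j is d(i,#105) + d(#105,j) − d(i,j):
  between Base and #101: 22 + 18 − 17 = 23
  between #101 and #102: 18 + 21 − 32 = 7
  between #102 and #104: 21 + 17 − 20 = 18
  between #104 and #103: 17 + 8 − 15 = 10
  between #103 and Base: 8 + 22 − 20 = 10
Cheapest insertion is between #101 and #102, adding 7.
New total = 104 + 7 = 111.

+7 miles — insert #105 between #101 and #102.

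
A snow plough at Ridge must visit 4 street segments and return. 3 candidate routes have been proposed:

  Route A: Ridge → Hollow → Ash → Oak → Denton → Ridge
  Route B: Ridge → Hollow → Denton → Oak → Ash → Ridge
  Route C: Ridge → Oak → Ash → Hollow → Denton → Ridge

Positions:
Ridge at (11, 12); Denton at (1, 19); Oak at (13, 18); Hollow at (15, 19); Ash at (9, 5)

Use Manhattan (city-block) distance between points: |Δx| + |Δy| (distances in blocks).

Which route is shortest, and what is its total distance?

64 blocks — Route B is the shortest.

Route A: 11 + 20 + 17 + 13 + 17 = 78
Route B: 11 + 14 + 13 + 17 + 9 = 64
Route C: 8 + 17 + 20 + 14 + 17 = 76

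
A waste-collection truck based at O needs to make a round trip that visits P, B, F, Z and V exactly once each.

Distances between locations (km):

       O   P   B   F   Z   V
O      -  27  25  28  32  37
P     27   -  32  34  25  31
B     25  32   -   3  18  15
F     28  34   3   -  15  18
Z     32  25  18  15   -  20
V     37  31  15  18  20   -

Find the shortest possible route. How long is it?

O-P-B-F-Z-V-O: 27+32+3+15+20+37 = 134
O-P-B-F-V-Z-O: 27+32+3+18+20+32 = 132
O-P-B-Z-F-V-O: 27+32+18+15+18+37 = 147
O-P-B-Z-V-F-O: 27+32+18+20+18+28 = 143
O-P-B-V-F-Z-O: 27+32+15+18+15+32 = 139
O-P-B-V-Z-F-O: 27+32+15+20+15+28 = 137
O-P-F-B-Z-V-O: 27+34+3+18+20+37 = 139
O-P-F-B-V-Z-O: 27+34+3+15+20+32 = 131
O-P-F-Z-B-V-O: 27+34+15+18+15+37 = 146
O-P-F-Z-V-B-O: 27+34+15+20+15+25 = 136
O-P-F-V-B-Z-O: 27+34+18+15+18+32 = 144
O-P-F-V-Z-B-O: 27+34+18+20+18+25 = 142
O-P-Z-B-F-V-O: 27+25+18+3+18+37 = 128
O-P-Z-B-V-F-O: 27+25+18+15+18+28 = 131
… (46 more)
O-P-Z-V-B-F-O: 27+25+20+15+3+28 = 118  ← best
The minimum is 118.
One optimal route: O → P → Z → V → B → F → O (or its reverse).

Minimum total distance: 118 km.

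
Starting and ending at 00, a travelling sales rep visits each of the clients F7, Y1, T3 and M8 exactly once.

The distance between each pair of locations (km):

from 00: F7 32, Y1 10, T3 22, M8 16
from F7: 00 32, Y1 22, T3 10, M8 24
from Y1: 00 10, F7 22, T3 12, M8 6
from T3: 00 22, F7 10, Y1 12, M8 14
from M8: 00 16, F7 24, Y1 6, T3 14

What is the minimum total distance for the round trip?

There are 12 distinct closed tours to check (reversals are equivalent).
00 - F7 - Y1 - T3 - M8 - 00: 32+22+12+14+16 = 96
00 - F7 - Y1 - M8 - T3 - 00: 32+22+6+14+22 = 96
00 - F7 - T3 - Y1 - M8 - 00: 32+10+12+6+16 = 76
00 - F7 - T3 - M8 - Y1 - 00: 32+10+14+6+10 = 72
00 - F7 - M8 - Y1 - T3 - 00: 32+24+6+12+22 = 96
00 - F7 - M8 - T3 - Y1 - 00: 32+24+14+12+10 = 92
00 - Y1 - F7 - T3 - M8 - 00: 10+22+10+14+16 = 72
00 - Y1 - F7 - M8 - T3 - 00: 10+22+24+14+22 = 92
00 - Y1 - T3 - F7 - M8 - 00: 10+12+10+24+16 = 72
00 - Y1 - M8 - F7 - T3 - 00: 10+6+24+10+22 = 72
00 - T3 - F7 - Y1 - M8 - 00: 22+10+22+6+16 = 76
00 - T3 - Y1 - F7 - M8 - 00: 22+12+22+24+16 = 96
The minimum is 72.
One optimal route: 00 → F7 → T3 → M8 → Y1 → 00 (or its reverse).

Shortest round trip = 72 km.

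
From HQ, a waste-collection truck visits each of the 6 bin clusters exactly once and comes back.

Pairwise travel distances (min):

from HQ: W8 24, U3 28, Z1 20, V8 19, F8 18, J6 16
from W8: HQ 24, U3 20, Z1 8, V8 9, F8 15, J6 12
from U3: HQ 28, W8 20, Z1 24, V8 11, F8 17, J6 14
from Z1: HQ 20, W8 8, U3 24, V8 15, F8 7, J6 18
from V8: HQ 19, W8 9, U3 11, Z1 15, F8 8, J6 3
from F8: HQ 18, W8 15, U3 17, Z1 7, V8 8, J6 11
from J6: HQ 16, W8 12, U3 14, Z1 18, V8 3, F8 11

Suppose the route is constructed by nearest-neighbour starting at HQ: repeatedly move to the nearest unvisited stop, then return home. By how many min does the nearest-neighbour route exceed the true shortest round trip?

From HQ: J6=16, F8=18, V8=19, Z1=20, W8=24, U3=28 → choose J6 (16).
From J6: V8=3, F8=11, W8=12, U3=14, Z1=18 → choose V8 (3).
From V8: F8=8, W8=9, U3=11, Z1=15 → choose F8 (8).
From F8: Z1=7, W8=15, U3=17 → choose Z1 (7).
From Z1: W8=8, U3=24 → choose W8 (8).
From W8: U3=20 → choose U3 (20).
NN route HQ → J6 → V8 → F8 → Z1 → W8 → U3 → HQ costs 90.
Optimal: HQ → F8 → Z1 → W8 → U3 → V8 → J6 → HQ costs 83 (by enumerating all 360 distinct tours).
Excess = 90 − 83 = 7.

7 min longer than the optimal tour.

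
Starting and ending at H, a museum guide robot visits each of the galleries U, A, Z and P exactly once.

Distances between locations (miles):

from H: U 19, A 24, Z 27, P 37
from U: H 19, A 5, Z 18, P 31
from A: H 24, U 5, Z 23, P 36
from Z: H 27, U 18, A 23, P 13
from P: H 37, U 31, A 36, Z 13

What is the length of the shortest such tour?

97 miles — the shortest possible round trip.

There are 12 distinct closed tours to check (reversals are equivalent).
H - U - A - Z - P - H: 19+5+23+13+37 = 97
H - U - A - P - Z - H: 19+5+36+13+27 = 100
H - U - Z - A - P - H: 19+18+23+36+37 = 133
H - U - Z - P - A - H: 19+18+13+36+24 = 110
H - U - P - A - Z - H: 19+31+36+23+27 = 136
H - U - P - Z - A - H: 19+31+13+23+24 = 110
H - A - U - Z - P - H: 24+5+18+13+37 = 97
H - A - U - P - Z - H: 24+5+31+13+27 = 100
H - A - Z - U - P - H: 24+23+18+31+37 = 133
H - A - P - U - Z - H: 24+36+31+18+27 = 136
H - Z - U - A - P - H: 27+18+5+36+37 = 123
H - Z - A - U - P - H: 27+23+5+31+37 = 123
The minimum is 97.
One optimal route: H → U → A → Z → P → H (or its reverse).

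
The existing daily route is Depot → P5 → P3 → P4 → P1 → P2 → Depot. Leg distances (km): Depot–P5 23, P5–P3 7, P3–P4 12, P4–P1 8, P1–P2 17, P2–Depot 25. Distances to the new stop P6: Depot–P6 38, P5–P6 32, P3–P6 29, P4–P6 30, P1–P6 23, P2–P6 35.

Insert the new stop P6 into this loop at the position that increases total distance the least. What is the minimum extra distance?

Adding 41 km by placing P6 on the P1–P2 leg.

Insertion cost between consecutive stops i–j is d(i,P6) + d(P6,j) − d(i,j):
  between Depot and P5: 38 + 32 − 23 = 47
  between P5 and P3: 32 + 29 − 7 = 54
  between P3 and P4: 29 + 30 − 12 = 47
  between P4 and P1: 30 + 23 − 8 = 45
  between P1 and P2: 23 + 35 − 17 = 41
  between P2 and Depot: 35 + 38 − 25 = 48
Cheapest insertion is between P1 and P2, adding 41.
New total = 92 + 41 = 133.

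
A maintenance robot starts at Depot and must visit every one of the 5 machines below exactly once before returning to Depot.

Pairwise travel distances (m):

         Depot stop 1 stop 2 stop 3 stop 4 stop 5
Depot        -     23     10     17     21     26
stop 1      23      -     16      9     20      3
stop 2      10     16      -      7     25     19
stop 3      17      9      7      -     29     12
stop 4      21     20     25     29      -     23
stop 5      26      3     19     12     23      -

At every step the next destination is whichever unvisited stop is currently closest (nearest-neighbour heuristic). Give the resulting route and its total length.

Depot → [stop 2:10 / stop 3:17 / stop 4:21 / stop 1:23 / stop 5:26] → stop 2 (10)
stop 2 → [stop 3:7 / stop 1:16 / stop 5:19 / stop 4:25] → stop 3 (7)
stop 3 → [stop 1:9 / stop 5:12 / stop 4:29] → stop 1 (9)
stop 1 → [stop 5:3 / stop 4:20] → stop 5 (3)
stop 5 → [stop 4:23] → stop 4 (23)
Return stop 4→Depot: 21.
Total = 10 + 7 + 9 + 3 + 23 + 21 = 73.

Total distance 73 m via the nearest-neighbour route Depot → stop 2 → stop 3 → stop 1 → stop 5 → stop 4 → Depot.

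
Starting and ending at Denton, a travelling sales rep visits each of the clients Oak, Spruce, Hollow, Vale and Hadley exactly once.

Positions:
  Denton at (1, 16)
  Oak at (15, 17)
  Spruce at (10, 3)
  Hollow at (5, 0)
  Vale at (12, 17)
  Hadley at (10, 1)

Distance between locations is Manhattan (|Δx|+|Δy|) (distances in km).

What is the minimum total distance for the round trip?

Denton→Oak→Spruce→Hollow→Vale→Hadley→Denton: 15+19+8+24+18+24 = 108
Denton→Oak→Spruce→Hollow→Hadley→Vale→Denton: 15+19+8+6+18+12 = 78
Denton→Oak→Spruce→Vale→Hollow→Hadley→Denton: 15+19+16+24+6+24 = 104
Denton→Oak→Spruce→Vale→Hadley→Hollow→Denton: 15+19+16+18+6+20 = 94
Denton→Oak→Spruce→Hadley→Hollow→Vale→Denton: 15+19+2+6+24+12 = 78
Denton→Oak→Spruce→Hadley→Vale→Hollow→Denton: 15+19+2+18+24+20 = 98
Denton→Oak→Hollow→Spruce→Vale→Hadley→Denton: 15+27+8+16+18+24 = 108
Denton→Oak→Hollow→Spruce→Hadley→Vale→Denton: 15+27+8+2+18+12 = 82
Denton→Oak→Hollow→Vale→Spruce→Hadley→Denton: 15+27+24+16+2+24 = 108
Denton→Oak→Hollow→Vale→Hadley→Spruce→Denton: 15+27+24+18+2+22 = 108
Denton→Oak→Hollow→Hadley→Spruce→Vale→Denton: 15+27+6+2+16+12 = 78
Denton→Oak→Hollow→Hadley→Vale→Spruce→Denton: 15+27+6+18+16+22 = 104
Denton→Oak→Vale→Spruce→Hollow→Hadley→Denton: 15+3+16+8+6+24 = 72
Denton→Oak→Vale→Spruce→Hadley→Hollow→Denton: 15+3+16+2+6+20 = 62
… (46 more)
The minimum is 62.
One optimal route: Denton → Oak → Vale → Spruce → Hadley → Hollow → Denton (or its reverse).

62 km — the shortest possible round trip.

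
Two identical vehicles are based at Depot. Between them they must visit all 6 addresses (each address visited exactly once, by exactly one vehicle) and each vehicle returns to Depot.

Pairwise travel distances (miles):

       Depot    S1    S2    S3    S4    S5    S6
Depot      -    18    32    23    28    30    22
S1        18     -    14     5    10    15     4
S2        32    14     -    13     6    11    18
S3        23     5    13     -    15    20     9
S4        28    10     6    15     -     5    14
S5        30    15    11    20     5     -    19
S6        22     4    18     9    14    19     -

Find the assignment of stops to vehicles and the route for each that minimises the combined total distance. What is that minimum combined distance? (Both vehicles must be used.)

Minimum combined distance: 121 miles.

Try each way of splitting the stops between the two vehicles (each non-empty) and, for each split, find the best tour for each vehicle:
  {S1} + {S2, S3, S4, S5, S6}: 36 + 85 = 121
  {S2} + {S1, S3, S4, S5, S6}: 64 + 81 = 145
  {S1, S2} + {S3, S4, S5, S6}: 64 + 81 = 145
  {S3} + {S1, S2, S4, S5, S6}: 46 + 81 = 127
  {S1, S3} + {S2, S4, S5, S6}: 46 + 81 = 127
  {S2, S3} + {S1, S4, S5, S6}: 68 + 71 = 139
  … (31 splits in total)
Best: vehicle 1 Depot → S1 → Depot = 36; vehicle 2 Depot → S5 → S4 → S2 → S3 → S6 → Depot = 85; combined 121.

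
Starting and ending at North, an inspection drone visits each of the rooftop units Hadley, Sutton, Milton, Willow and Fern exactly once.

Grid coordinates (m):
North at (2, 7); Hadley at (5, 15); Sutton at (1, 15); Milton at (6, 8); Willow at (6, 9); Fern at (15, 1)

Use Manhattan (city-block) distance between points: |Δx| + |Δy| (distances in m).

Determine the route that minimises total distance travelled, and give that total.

With 5 stops there are 5!/2 = 60 distinct round trips (a route and its reverse cost the same).
North→Hadley→Sutton→Milton→Willow→Fern→North: 11+4+12+1+17+19 = 64
North→Hadley→Sutton→Milton→Fern→Willow→North: 11+4+12+16+17+6 = 66
North→Hadley→Sutton→Willow→Milton→Fern→North: 11+4+11+1+16+19 = 62
North→Hadley→Sutton→Willow→Fern→Milton→North: 11+4+11+17+16+5 = 64
North→Hadley→Sutton→Fern→Milton→Willow→North: 11+4+28+16+1+6 = 66
North→Hadley→Sutton→Fern→Willow→Milton→North: 11+4+28+17+1+5 = 66
North→Hadley→Milton→Sutton→Willow→Fern→North: 11+8+12+11+17+19 = 78
North→Hadley→Milton→Sutton→Fern→Willow→North: 11+8+12+28+17+6 = 82
North→Hadley→Milton→Willow→Sutton→Fern→North: 11+8+1+11+28+19 = 78
North→Hadley→Milton→Willow→Fern→Sutton→North: 11+8+1+17+28+9 = 74
North→Hadley→Milton→Fern→Sutton→Willow→North: 11+8+16+28+11+6 = 80
North→Hadley→Milton→Fern→Willow→Sutton→North: 11+8+16+17+11+9 = 72
North→Hadley→Willow→Sutton→Milton→Fern→North: 11+7+11+12+16+19 = 76
North→Hadley→Willow→Sutton→Fern→Milton→North: 11+7+11+28+16+5 = 78
… (46 more)
North→Sutton→Hadley→Willow→Milton→Fern→North: 9+4+7+1+16+19 = 56  ← best
The minimum is 56.
One optimal route: North → Sutton → Hadley → Willow → Milton → Fern → North (or its reverse).

56 m — the shortest possible round trip.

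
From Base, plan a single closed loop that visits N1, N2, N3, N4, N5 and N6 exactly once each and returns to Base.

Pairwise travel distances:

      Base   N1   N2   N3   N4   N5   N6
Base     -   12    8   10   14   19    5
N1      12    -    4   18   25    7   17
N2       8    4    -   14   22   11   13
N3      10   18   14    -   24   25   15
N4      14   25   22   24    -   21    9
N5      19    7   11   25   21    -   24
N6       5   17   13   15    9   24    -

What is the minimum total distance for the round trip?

Base-N1-N2-N3-N4-N5-N6-Base: 12+4+14+24+21+24+5 = 104
Base-N1-N2-N3-N4-N6-N5-Base: 12+4+14+24+9+24+19 = 106
Base-N1-N2-N3-N5-N4-N6-Base: 12+4+14+25+21+9+5 = 90
Base-N1-N2-N3-N5-N6-N4-Base: 12+4+14+25+24+9+14 = 102
Base-N1-N2-N3-N6-N4-N5-Base: 12+4+14+15+9+21+19 = 94
Base-N1-N2-N3-N6-N5-N4-Base: 12+4+14+15+24+21+14 = 104
Base-N1-N2-N4-N3-N5-N6-Base: 12+4+22+24+25+24+5 = 116
Base-N1-N2-N4-N3-N6-N5-Base: 12+4+22+24+15+24+19 = 120
… (352 more)
Base-N3-N2-N1-N5-N4-N6-Base: 10+14+4+7+21+9+5 = 70  ← best
The minimum is 70.
One optimal route: Base → N3 → N2 → N1 → N5 → N4 → N6 → Base (or its reverse).

Shortest round trip = 70.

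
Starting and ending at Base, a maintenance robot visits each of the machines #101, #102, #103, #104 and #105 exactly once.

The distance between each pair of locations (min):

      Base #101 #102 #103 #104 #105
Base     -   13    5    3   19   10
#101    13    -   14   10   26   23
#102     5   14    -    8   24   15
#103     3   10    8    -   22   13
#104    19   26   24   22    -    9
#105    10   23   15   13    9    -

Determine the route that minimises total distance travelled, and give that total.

Shortest round trip = 68 min.

There are 60 distinct closed tours to check (reversals are equivalent).
Base - #101 - #102 - #103 - #104 - #105 - Base: 13+14+8+22+9+10 = 76
Base - #101 - #102 - #103 - #105 - #104 - Base: 13+14+8+13+9+19 = 76
Base - #101 - #102 - #104 - #103 - #105 - Base: 13+14+24+22+13+10 = 96
Base - #101 - #102 - #104 - #105 - #103 - Base: 13+14+24+9+13+3 = 76
Base - #101 - #102 - #105 - #103 - #104 - Base: 13+14+15+13+22+19 = 96
Base - #101 - #102 - #105 - #104 - #103 - Base: 13+14+15+9+22+3 = 76
Base - #101 - #103 - #102 - #104 - #105 - Base: 13+10+8+24+9+10 = 74
Base - #101 - #103 - #102 - #105 - #104 - Base: 13+10+8+15+9+19 = 74
Base - #101 - #103 - #104 - #102 - #105 - Base: 13+10+22+24+15+10 = 94
Base - #101 - #103 - #104 - #105 - #102 - Base: 13+10+22+9+15+5 = 74
Base - #101 - #103 - #105 - #102 - #104 - Base: 13+10+13+15+24+19 = 94
Base - #101 - #103 - #105 - #104 - #102 - Base: 13+10+13+9+24+5 = 74
Base - #101 - #104 - #102 - #103 - #105 - Base: 13+26+24+8+13+10 = 94
Base - #101 - #104 - #102 - #105 - #103 - Base: 13+26+24+15+13+3 = 94
… (46 more)
Base - #102 - #103 - #101 - #104 - #105 - Base: 5+8+10+26+9+10 = 68  ← best
The minimum is 68.
One optimal route: Base → #102 → #103 → #101 → #104 → #105 → Base (or its reverse).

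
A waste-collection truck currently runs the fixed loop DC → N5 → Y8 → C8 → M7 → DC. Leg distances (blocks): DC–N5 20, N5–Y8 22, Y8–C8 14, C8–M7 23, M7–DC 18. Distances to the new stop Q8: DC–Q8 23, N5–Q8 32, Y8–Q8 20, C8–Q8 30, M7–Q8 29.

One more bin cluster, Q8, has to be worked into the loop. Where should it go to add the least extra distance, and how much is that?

Insertion cost between consecutive stops i–j is d(i,Q8) + d(Q8,j) − d(i,j):
  between DC and N5: 23 + 32 − 20 = 35
  between N5 and Y8: 32 + 20 − 22 = 30
  between Y8 and C8: 20 + 30 − 14 = 36
  between C8 and M7: 30 + 29 − 23 = 36
  between M7 and DC: 29 + 23 − 18 = 34
Cheapest insertion is between N5 and Y8, adding 30.
New total = 97 + 30 = 127.

Minimum extra distance: 30 blocks, inserting Q8 between N5 and Y8.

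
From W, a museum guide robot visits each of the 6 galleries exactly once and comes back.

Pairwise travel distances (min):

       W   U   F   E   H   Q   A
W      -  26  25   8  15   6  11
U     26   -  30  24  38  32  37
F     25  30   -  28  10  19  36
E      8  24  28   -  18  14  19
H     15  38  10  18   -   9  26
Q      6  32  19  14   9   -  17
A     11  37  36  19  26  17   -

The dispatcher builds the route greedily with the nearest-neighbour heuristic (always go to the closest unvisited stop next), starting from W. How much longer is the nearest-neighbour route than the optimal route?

W: Q=6, E=8, A=11, H=15, F=25, U=26 ⇒ Q
Q: H=9, E=14, A=17, F=19, U=32 ⇒ H
H: F=10, E=18, A=26, U=38 ⇒ F
F: E=28, U=30, A=36 ⇒ E
E: A=19, U=24 ⇒ A
A: U=37 ⇒ U
NN route W → Q → H → F → E → A → U → W costs 135.
Optimal: W → E → U → F → H → Q → A → W costs 109 (by enumerating all 360 distinct tours).
Excess = 135 − 109 = 26.

The nearest-neighbour route is 26 min longer than optimal.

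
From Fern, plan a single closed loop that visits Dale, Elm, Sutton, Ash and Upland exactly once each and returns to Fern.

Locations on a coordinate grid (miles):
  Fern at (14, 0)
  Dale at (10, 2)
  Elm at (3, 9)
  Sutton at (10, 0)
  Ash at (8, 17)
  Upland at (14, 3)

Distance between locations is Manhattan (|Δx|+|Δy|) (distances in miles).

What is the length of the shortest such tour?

There are 60 distinct closed tours to check (reversals are equivalent).
Fern - Dale - Elm - Sutton - Ash - Upland - Fern: 6+14+16+19+20+3 = 78
Fern - Dale - Elm - Sutton - Upland - Ash - Fern: 6+14+16+7+20+23 = 86
Fern - Dale - Elm - Ash - Sutton - Upland - Fern: 6+14+13+19+7+3 = 62
Fern - Dale - Elm - Ash - Upland - Sutton - Fern: 6+14+13+20+7+4 = 64
Fern - Dale - Elm - Upland - Sutton - Ash - Fern: 6+14+17+7+19+23 = 86
Fern - Dale - Elm - Upland - Ash - Sutton - Fern: 6+14+17+20+19+4 = 80
Fern - Dale - Sutton - Elm - Ash - Upland - Fern: 6+2+16+13+20+3 = 60
Fern - Dale - Sutton - Elm - Upland - Ash - Fern: 6+2+16+17+20+23 = 84
Fern - Dale - Sutton - Ash - Elm - Upland - Fern: 6+2+19+13+17+3 = 60
Fern - Dale - Sutton - Ash - Upland - Elm - Fern: 6+2+19+20+17+20 = 84
Fern - Dale - Sutton - Upland - Elm - Ash - Fern: 6+2+7+17+13+23 = 68
Fern - Dale - Sutton - Upland - Ash - Elm - Fern: 6+2+7+20+13+20 = 68
Fern - Dale - Ash - Elm - Sutton - Upland - Fern: 6+17+13+16+7+3 = 62
Fern - Dale - Ash - Elm - Upland - Sutton - Fern: 6+17+13+17+7+4 = 64
… (46 more)
Fern - Sutton - Dale - Elm - Ash - Upland - Fern: 4+2+14+13+20+3 = 56  ← best
The minimum is 56.
One optimal route: Fern → Sutton → Dale → Elm → Ash → Upland → Fern (or its reverse).

56 miles — the shortest possible round trip.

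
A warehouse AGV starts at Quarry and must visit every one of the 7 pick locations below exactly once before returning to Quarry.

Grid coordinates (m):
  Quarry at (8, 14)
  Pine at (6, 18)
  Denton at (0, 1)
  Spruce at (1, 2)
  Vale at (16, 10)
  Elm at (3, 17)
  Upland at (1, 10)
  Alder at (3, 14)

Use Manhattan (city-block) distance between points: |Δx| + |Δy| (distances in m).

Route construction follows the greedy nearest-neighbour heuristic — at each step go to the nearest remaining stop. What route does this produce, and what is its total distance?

From Quarry: distances to unvisited — Alder=5, Pine=6, Elm=8, Upland=11, Vale=12, Spruce=19, Denton=21. Nearest is Alder (5).
From Alder: distances to unvisited — Elm=3, Upland=6, Pine=7, Spruce=14, Denton=16, Vale=17. Nearest is Elm (3).
From Elm: distances to unvisited — Pine=4, Upland=9, Spruce=17, Denton=19, Vale=20. Nearest is Pine (4).
From Pine: distances to unvisited — Upland=13, Vale=18, Spruce=21, Denton=23. Nearest is Upland (13).
From Upland: distances to unvisited — Spruce=8, Denton=10, Vale=15. Nearest is Spruce (8).
From Spruce: distances to unvisited — Denton=2, Vale=23. Nearest is Denton (2).
From Denton: distances to unvisited — Vale=25. Nearest is Vale (25).
Return Vale→Quarry: 12.
Total = 5 + 3 + 4 + 13 + 8 + 2 + 25 + 12 = 72.

72 m along Quarry → Alder → Elm → Pine → Upland → Spruce → Denton → Vale → Quarry.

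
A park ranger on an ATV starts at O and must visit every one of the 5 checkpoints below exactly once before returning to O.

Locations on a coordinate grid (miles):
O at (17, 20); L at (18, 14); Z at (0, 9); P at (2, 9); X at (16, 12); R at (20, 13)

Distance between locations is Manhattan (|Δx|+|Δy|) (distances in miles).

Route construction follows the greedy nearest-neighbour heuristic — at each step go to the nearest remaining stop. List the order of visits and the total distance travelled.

At O the remaining stops are L 7, X 9, R 10, P 26, Z 28; go to L.
At L the remaining stops are R 3, X 4, P 21, Z 23; go to R.
At R the remaining stops are X 5, P 22, Z 24; go to X.
At X the remaining stops are P 17, Z 19; go to P.
At P the remaining stops are Z 2; go to Z.
Return Z→O: 28.
Total = 7 + 3 + 5 + 17 + 2 + 28 = 62.

Total distance 62 miles via the nearest-neighbour route O → L → R → X → P → Z → O.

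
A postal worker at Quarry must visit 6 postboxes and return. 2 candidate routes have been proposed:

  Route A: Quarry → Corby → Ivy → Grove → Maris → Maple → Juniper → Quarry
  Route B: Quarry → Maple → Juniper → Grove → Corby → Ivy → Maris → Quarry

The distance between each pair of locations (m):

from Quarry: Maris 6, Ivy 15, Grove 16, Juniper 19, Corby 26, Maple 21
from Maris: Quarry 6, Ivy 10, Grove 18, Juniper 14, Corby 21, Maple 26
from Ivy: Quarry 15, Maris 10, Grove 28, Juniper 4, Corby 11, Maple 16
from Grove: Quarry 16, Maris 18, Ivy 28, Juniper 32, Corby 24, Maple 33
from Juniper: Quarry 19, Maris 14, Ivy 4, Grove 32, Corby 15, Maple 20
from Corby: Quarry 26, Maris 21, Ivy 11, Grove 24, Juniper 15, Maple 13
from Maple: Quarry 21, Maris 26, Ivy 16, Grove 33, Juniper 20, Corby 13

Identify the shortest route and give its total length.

Shortest is Route B, total 124 m.

Route A: 26 + 11 + 28 + 18 + 26 + 20 + 19 = 148
Route B: 21 + 20 + 32 + 24 + 11 + 10 + 6 = 124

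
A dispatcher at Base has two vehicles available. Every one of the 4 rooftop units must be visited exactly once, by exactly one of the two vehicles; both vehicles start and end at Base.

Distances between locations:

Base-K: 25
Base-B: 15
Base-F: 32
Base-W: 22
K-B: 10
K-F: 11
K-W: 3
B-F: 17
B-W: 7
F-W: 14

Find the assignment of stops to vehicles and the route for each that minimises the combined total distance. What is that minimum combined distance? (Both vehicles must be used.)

Minimum combined distance: 98.

Try each way of splitting the stops between the two vehicles (each non-empty) and, for each split, find the best tour for each vehicle:
  {K} + {B, F, W}: 50 + 68 = 118
  {B} + {K, F, W}: 30 + 68 = 98
  {K, B} + {F, W}: 50 + 68 = 118
  {F} + {K, B, W}: 64 + 50 = 114
  {K, F} + {B, W}: 68 + 44 = 112
  {B, F} + {K, W}: 64 + 50 = 114
  … (7 splits in total)
Best: vehicle 1 Base → B → Base = 30; vehicle 2 Base → F → K → W → Base = 68; combined 98.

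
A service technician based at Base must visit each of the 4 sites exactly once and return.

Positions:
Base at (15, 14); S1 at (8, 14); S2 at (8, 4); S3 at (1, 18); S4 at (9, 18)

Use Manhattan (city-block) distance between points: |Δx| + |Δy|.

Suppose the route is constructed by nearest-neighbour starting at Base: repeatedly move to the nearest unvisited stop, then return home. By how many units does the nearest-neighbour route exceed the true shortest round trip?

Base: S1=7, S4=10, S2=17, S3=18 ⇒ S1
S1: S4=5, S2=10, S3=11 ⇒ S4
S4: S3=8, S2=15 ⇒ S3
S3: S2=21 ⇒ S2
NN route Base → S1 → S4 → S3 → S2 → Base costs 58.
Optimal: Base → S1 → S2 → S3 → S4 → Base costs 56 (by enumerating all 12 distinct tours).
Excess = 58 − 56 = 2.

2 longer than the optimal tour.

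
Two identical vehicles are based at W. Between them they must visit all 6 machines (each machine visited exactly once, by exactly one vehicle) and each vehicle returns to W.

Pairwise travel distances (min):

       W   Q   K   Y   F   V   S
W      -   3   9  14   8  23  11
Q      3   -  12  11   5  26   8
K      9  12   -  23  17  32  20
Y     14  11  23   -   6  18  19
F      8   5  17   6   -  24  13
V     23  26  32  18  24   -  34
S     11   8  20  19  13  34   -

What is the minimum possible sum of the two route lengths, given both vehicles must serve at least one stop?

There are 2^5 − 1 = 31 ways to divide the 6 stops into two non-empty groups. For each, the best each vehicle can do is its own shortest tour through its group:
  {Q} + {K, Y, F, V, S}: 6 + 89 = 95
  {K} + {Q, Y, F, V, S}: 18 + 71 = 89
  {Q, K} + {Y, F, V, S}: 24 + 71 = 95
  {Y} + {Q, K, F, V, S}: 28 + 89 = 117
  {Q, Y} + {K, F, V, S}: 28 + 89 = 117
  {K, Y} + {Q, F, V, S}: 46 + 71 = 117
  … (31 splits in total)
Best: vehicle 1 W → K → W = 18; vehicle 2 W → Q → S → F → Y → V → W = 71; combined 89.

Minimum combined distance: 89 min.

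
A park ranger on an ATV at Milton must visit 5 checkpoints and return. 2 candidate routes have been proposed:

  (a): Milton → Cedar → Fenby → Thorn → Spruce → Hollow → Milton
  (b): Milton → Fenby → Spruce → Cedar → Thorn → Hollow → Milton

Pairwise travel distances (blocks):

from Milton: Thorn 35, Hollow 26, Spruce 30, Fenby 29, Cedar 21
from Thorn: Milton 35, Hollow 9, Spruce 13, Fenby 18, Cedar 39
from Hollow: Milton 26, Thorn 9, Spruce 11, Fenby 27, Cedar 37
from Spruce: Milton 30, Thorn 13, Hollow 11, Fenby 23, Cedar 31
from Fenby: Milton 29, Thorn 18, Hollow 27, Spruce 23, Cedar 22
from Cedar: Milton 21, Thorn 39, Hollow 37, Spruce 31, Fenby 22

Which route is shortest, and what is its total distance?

(a): 21 + 22 + 18 + 13 + 11 + 26 = 111
(b): 29 + 23 + 31 + 39 + 9 + 26 = 157

111 blocks — (a) is the shortest.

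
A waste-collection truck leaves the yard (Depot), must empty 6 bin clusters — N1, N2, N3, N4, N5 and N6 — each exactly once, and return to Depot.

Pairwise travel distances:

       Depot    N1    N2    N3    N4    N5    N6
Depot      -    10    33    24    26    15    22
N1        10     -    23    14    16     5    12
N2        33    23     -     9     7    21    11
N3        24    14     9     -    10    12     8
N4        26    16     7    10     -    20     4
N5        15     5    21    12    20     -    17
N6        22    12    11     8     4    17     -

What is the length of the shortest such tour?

There are 360 distinct closed tours to check (reversals are equivalent).
Depot-N1-N2-N3-N4-N5-N6-Depot: 10+23+9+10+20+17+22 = 111
Depot-N1-N2-N3-N4-N6-N5-Depot: 10+23+9+10+4+17+15 = 88
Depot-N1-N2-N3-N5-N4-N6-Depot: 10+23+9+12+20+4+22 = 100
Depot-N1-N2-N3-N5-N6-N4-Depot: 10+23+9+12+17+4+26 = 101
Depot-N1-N2-N3-N6-N4-N5-Depot: 10+23+9+8+4+20+15 = 89
Depot-N1-N2-N3-N6-N5-N4-Depot: 10+23+9+8+17+20+26 = 113
Depot-N1-N2-N4-N3-N5-N6-Depot: 10+23+7+10+12+17+22 = 101
Depot-N1-N2-N4-N3-N6-N5-Depot: 10+23+7+10+8+17+15 = 90
… (352 more)
Depot-N1-N5-N3-N2-N4-N6-Depot: 10+5+12+9+7+4+22 = 69  ← best
The minimum is 69.
One optimal route: Depot → N1 → N5 → N3 → N2 → N4 → N6 → Depot (or its reverse).

Minimum total distance: 69.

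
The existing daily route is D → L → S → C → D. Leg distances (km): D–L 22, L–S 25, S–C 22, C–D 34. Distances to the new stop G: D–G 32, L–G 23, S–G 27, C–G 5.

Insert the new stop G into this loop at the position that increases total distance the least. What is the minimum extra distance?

Insertion cost between consecutive stops i–j is d(i,G) + d(G,j) − d(i,j):
  between D and L: 32 + 23 − 22 = 33
  between L and S: 23 + 27 − 25 = 25
  between S and C: 27 + 5 − 22 = 10
  between C and D: 5 + 32 − 34 = 3
Cheapest insertion is between C and D, adding 3.
New total = 103 + 3 = 106.

+3 km — insert G between C and D.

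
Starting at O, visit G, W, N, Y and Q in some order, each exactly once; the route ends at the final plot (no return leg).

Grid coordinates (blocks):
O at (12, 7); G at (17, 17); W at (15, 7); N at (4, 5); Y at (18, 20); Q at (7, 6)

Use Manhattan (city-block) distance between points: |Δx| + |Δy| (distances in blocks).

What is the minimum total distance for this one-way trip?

39 blocks — the minimum one-way total.

There are 5! = 120 possible orderings.
O → G → W → N → Y → Q: 15+12+13+29+25 = 94
O → G → W → N → Q → Y: 15+12+13+4+25 = 69
O → G → W → Y → N → Q: 15+12+16+29+4 = 76
O → G → W → Y → Q → N: 15+12+16+25+4 = 72
O → G → W → Q → N → Y: 15+12+9+4+29 = 69
O → G → W → Q → Y → N: 15+12+9+25+29 = 90
O → G → N → W → Y → Q: 15+25+13+16+25 = 94
O → G → N → W → Q → Y: 15+25+13+9+25 = 87
O → G → N → Y → W → Q: 15+25+29+16+9 = 94
O → G → N → Y → Q → W: 15+25+29+25+9 = 103
O → G → N → Q → W → Y: 15+25+4+9+16 = 69
O → G → N → Q → Y → W: 15+25+4+25+16 = 85
O → G → Y → W → N → Q: 15+4+16+13+4 = 52
O → G → Y → W → Q → N: 15+4+16+9+4 = 48
… (106 more)
O → N → Q → W → G → Y: 10+4+9+12+4 = 39  ← best
The minimum is 39.
One shortest path: O → N → Q → W → G → Y.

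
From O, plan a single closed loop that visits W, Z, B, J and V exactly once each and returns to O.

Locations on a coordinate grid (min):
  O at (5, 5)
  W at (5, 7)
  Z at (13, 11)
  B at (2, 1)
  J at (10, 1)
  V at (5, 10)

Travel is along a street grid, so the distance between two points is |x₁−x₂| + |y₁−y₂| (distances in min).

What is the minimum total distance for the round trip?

O-W-Z-B-J-V-O: 2+12+21+8+14+5 = 62
O-W-Z-B-V-J-O: 2+12+21+12+14+9 = 70
O-W-Z-J-B-V-O: 2+12+13+8+12+5 = 52
O-W-Z-J-V-B-O: 2+12+13+14+12+7 = 60
O-W-Z-V-B-J-O: 2+12+9+12+8+9 = 52
O-W-Z-V-J-B-O: 2+12+9+14+8+7 = 52
O-W-B-Z-J-V-O: 2+9+21+13+14+5 = 64
O-W-B-Z-V-J-O: 2+9+21+9+14+9 = 64
O-W-B-J-Z-V-O: 2+9+8+13+9+5 = 46
O-W-B-J-V-Z-O: 2+9+8+14+9+14 = 56
O-W-B-V-Z-J-O: 2+9+12+9+13+9 = 54
O-W-B-V-J-Z-O: 2+9+12+14+13+14 = 64
O-W-J-Z-B-V-O: 2+11+13+21+12+5 = 64
O-W-J-Z-V-B-O: 2+11+13+9+12+7 = 54
… (46 more)
O-W-V-Z-J-B-O: 2+3+9+13+8+7 = 42  ← best
The minimum is 42.
One optimal route: O → W → V → Z → J → B → O (or its reverse).

Minimum total distance: 42 min.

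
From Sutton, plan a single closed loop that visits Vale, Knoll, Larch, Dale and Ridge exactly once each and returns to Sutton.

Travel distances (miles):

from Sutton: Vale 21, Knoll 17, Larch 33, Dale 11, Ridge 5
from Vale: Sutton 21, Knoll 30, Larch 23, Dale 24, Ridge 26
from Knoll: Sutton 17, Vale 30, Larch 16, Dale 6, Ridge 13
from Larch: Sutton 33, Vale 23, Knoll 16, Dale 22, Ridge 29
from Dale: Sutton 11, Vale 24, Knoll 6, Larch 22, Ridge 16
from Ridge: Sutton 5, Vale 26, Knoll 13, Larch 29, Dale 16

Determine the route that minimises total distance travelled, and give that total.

Shortest round trip = 87 miles.

Sutton→Vale→Knoll→Larch→Dale→Ridge→Sutton: 21+30+16+22+16+5 = 110
Sutton→Vale→Knoll→Larch→Ridge→Dale→Sutton: 21+30+16+29+16+11 = 123
Sutton→Vale→Knoll→Dale→Larch→Ridge→Sutton: 21+30+6+22+29+5 = 113
Sutton→Vale→Knoll→Dale→Ridge→Larch→Sutton: 21+30+6+16+29+33 = 135
Sutton→Vale→Knoll→Ridge→Larch→Dale→Sutton: 21+30+13+29+22+11 = 126
Sutton→Vale→Knoll→Ridge→Dale→Larch→Sutton: 21+30+13+16+22+33 = 135
Sutton→Vale→Larch→Knoll→Dale→Ridge→Sutton: 21+23+16+6+16+5 = 87
Sutton→Vale→Larch→Knoll→Ridge→Dale→Sutton: 21+23+16+13+16+11 = 100
Sutton→Vale→Larch→Dale→Knoll→Ridge→Sutton: 21+23+22+6+13+5 = 90
Sutton→Vale→Larch→Dale→Ridge→Knoll→Sutton: 21+23+22+16+13+17 = 112
Sutton→Vale→Larch→Ridge→Knoll→Dale→Sutton: 21+23+29+13+6+11 = 103
Sutton→Vale→Larch→Ridge→Dale→Knoll→Sutton: 21+23+29+16+6+17 = 112
Sutton→Vale→Dale→Knoll→Larch→Ridge→Sutton: 21+24+6+16+29+5 = 101
Sutton→Vale→Dale→Knoll→Ridge→Larch→Sutton: 21+24+6+13+29+33 = 126
… (46 more)
The minimum is 87.
One optimal route: Sutton → Vale → Larch → Knoll → Dale → Ridge → Sutton (or its reverse).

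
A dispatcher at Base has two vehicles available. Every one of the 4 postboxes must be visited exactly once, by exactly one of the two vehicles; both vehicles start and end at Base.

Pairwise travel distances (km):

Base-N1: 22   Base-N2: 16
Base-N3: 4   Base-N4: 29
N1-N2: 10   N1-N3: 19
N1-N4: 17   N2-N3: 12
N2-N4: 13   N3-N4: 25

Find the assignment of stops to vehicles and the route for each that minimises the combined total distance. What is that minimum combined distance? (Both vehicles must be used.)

76 km — the smallest possible combined total.

Try each way of splitting the stops between the two vehicles (each non-empty) and, for each split, find the best tour for each vehicle:
  {N1} + {N2, N3, N4}: 44 + 58 = 102
  {N2} + {N1, N3, N4}: 32 + 68 = 100
  {N1, N2} + {N3, N4}: 48 + 58 = 106
  {N3} + {N1, N2, N4}: 8 + 68 = 76
  {N1, N3} + {N2, N4}: 45 + 58 = 103
  {N2, N3} + {N1, N4}: 32 + 68 = 100
  … (7 splits in total)
Best: vehicle 1 Base → N3 → Base = 8; vehicle 2 Base → N1 → N4 → N2 → Base = 68; combined 76.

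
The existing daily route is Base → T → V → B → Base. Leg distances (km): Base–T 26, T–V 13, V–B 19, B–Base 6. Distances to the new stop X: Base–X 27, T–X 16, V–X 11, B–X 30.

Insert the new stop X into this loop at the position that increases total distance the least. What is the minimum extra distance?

Insertion cost between consecutive stops i–j is d(i,X) + d(X,j) − d(i,j):
  between Base and T: 27 + 16 − 26 = 17
  between T and V: 16 + 11 − 13 = 14
  between V and B: 11 + 30 − 19 = 22
  between B and Base: 30 + 27 − 6 = 51
Cheapest insertion is between T and V, adding 14.
New total = 64 + 14 = 78.

+14 km — insert X between T and V.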